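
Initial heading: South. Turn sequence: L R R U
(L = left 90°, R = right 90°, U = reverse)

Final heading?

Start: South
  L (left (90° counter-clockwise)) -> East
  R (right (90° clockwise)) -> South
  R (right (90° clockwise)) -> West
  U (U-turn (180°)) -> East
Final: East

Answer: Final heading: East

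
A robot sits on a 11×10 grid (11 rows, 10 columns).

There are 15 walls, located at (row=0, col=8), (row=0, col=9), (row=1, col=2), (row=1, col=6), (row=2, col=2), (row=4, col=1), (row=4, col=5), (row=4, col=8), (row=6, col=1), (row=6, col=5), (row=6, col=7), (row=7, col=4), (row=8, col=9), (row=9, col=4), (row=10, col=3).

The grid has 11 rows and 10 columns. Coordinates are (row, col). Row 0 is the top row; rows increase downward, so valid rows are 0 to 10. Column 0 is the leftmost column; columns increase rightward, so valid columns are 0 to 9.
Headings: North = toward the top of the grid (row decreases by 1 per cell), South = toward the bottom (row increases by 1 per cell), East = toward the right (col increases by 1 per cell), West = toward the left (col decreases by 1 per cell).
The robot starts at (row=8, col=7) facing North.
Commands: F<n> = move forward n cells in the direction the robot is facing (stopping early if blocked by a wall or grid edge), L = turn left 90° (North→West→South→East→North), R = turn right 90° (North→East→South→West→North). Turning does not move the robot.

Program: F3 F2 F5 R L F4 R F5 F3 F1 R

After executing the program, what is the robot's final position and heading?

Answer: Final position: (row=7, col=9), facing South

Derivation:
Start: (row=8, col=7), facing North
  F3: move forward 1/3 (blocked), now at (row=7, col=7)
  F2: move forward 0/2 (blocked), now at (row=7, col=7)
  F5: move forward 0/5 (blocked), now at (row=7, col=7)
  R: turn right, now facing East
  L: turn left, now facing North
  F4: move forward 0/4 (blocked), now at (row=7, col=7)
  R: turn right, now facing East
  F5: move forward 2/5 (blocked), now at (row=7, col=9)
  F3: move forward 0/3 (blocked), now at (row=7, col=9)
  F1: move forward 0/1 (blocked), now at (row=7, col=9)
  R: turn right, now facing South
Final: (row=7, col=9), facing South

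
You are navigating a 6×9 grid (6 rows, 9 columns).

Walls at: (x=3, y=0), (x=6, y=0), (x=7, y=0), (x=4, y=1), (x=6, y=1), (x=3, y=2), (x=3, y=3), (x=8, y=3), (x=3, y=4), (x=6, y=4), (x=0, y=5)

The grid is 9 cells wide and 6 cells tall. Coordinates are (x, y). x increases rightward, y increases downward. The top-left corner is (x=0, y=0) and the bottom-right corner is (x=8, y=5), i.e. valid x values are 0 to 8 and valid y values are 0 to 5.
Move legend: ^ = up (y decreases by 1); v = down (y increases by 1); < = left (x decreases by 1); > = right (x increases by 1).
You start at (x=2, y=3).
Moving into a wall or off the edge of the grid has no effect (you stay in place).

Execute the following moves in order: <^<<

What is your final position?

Answer: Final position: (x=0, y=2)

Derivation:
Start: (x=2, y=3)
  < (left): (x=2, y=3) -> (x=1, y=3)
  ^ (up): (x=1, y=3) -> (x=1, y=2)
  < (left): (x=1, y=2) -> (x=0, y=2)
  < (left): blocked, stay at (x=0, y=2)
Final: (x=0, y=2)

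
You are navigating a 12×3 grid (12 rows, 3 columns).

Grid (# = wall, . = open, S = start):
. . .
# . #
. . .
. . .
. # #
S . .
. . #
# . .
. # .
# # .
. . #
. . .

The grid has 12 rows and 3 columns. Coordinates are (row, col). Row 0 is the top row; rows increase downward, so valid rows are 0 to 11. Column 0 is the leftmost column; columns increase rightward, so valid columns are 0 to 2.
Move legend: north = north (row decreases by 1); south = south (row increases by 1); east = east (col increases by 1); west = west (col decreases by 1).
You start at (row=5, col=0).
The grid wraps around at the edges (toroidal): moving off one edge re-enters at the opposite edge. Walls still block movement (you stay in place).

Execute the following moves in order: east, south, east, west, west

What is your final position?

Answer: Final position: (row=6, col=0)

Derivation:
Start: (row=5, col=0)
  east (east): (row=5, col=0) -> (row=5, col=1)
  south (south): (row=5, col=1) -> (row=6, col=1)
  east (east): blocked, stay at (row=6, col=1)
  west (west): (row=6, col=1) -> (row=6, col=0)
  west (west): blocked, stay at (row=6, col=0)
Final: (row=6, col=0)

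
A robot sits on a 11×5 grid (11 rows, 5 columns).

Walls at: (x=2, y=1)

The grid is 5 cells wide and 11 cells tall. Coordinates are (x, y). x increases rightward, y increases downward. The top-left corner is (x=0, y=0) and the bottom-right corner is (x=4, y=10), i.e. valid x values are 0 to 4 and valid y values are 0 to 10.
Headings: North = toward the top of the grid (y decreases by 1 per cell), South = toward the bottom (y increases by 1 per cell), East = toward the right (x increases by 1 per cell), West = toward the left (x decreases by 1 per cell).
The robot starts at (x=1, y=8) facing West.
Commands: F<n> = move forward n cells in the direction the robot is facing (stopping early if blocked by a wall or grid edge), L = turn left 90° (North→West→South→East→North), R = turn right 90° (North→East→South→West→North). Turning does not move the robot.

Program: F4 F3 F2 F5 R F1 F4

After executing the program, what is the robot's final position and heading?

Answer: Final position: (x=0, y=3), facing North

Derivation:
Start: (x=1, y=8), facing West
  F4: move forward 1/4 (blocked), now at (x=0, y=8)
  F3: move forward 0/3 (blocked), now at (x=0, y=8)
  F2: move forward 0/2 (blocked), now at (x=0, y=8)
  F5: move forward 0/5 (blocked), now at (x=0, y=8)
  R: turn right, now facing North
  F1: move forward 1, now at (x=0, y=7)
  F4: move forward 4, now at (x=0, y=3)
Final: (x=0, y=3), facing North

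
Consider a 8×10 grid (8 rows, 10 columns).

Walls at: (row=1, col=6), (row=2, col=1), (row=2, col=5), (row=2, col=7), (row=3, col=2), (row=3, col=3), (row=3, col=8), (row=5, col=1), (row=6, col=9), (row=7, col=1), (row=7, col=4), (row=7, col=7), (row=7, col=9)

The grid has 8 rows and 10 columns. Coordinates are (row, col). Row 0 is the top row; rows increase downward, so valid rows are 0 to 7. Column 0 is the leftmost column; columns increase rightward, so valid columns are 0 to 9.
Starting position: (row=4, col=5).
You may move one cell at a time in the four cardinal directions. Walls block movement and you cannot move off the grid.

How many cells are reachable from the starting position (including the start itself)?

BFS flood-fill from (row=4, col=5):
  Distance 0: (row=4, col=5)
  Distance 1: (row=3, col=5), (row=4, col=4), (row=4, col=6), (row=5, col=5)
  Distance 2: (row=3, col=4), (row=3, col=6), (row=4, col=3), (row=4, col=7), (row=5, col=4), (row=5, col=6), (row=6, col=5)
  Distance 3: (row=2, col=4), (row=2, col=6), (row=3, col=7), (row=4, col=2), (row=4, col=8), (row=5, col=3), (row=5, col=7), (row=6, col=4), (row=6, col=6), (row=7, col=5)
  Distance 4: (row=1, col=4), (row=2, col=3), (row=4, col=1), (row=4, col=9), (row=5, col=2), (row=5, col=8), (row=6, col=3), (row=6, col=7), (row=7, col=6)
  Distance 5: (row=0, col=4), (row=1, col=3), (row=1, col=5), (row=2, col=2), (row=3, col=1), (row=3, col=9), (row=4, col=0), (row=5, col=9), (row=6, col=2), (row=6, col=8), (row=7, col=3)
  Distance 6: (row=0, col=3), (row=0, col=5), (row=1, col=2), (row=2, col=9), (row=3, col=0), (row=5, col=0), (row=6, col=1), (row=7, col=2), (row=7, col=8)
  Distance 7: (row=0, col=2), (row=0, col=6), (row=1, col=1), (row=1, col=9), (row=2, col=0), (row=2, col=8), (row=6, col=0)
  Distance 8: (row=0, col=1), (row=0, col=7), (row=0, col=9), (row=1, col=0), (row=1, col=8), (row=7, col=0)
  Distance 9: (row=0, col=0), (row=0, col=8), (row=1, col=7)
Total reachable: 67 (grid has 67 open cells total)

Answer: Reachable cells: 67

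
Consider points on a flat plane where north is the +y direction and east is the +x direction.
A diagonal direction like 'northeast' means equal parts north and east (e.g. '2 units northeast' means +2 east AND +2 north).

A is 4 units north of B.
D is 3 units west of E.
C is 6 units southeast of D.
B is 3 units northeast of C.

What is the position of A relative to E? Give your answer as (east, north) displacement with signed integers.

Place E at the origin (east=0, north=0).
  D is 3 units west of E: delta (east=-3, north=+0); D at (east=-3, north=0).
  C is 6 units southeast of D: delta (east=+6, north=-6); C at (east=3, north=-6).
  B is 3 units northeast of C: delta (east=+3, north=+3); B at (east=6, north=-3).
  A is 4 units north of B: delta (east=+0, north=+4); A at (east=6, north=1).
Therefore A relative to E: (east=6, north=1).

Answer: A is at (east=6, north=1) relative to E.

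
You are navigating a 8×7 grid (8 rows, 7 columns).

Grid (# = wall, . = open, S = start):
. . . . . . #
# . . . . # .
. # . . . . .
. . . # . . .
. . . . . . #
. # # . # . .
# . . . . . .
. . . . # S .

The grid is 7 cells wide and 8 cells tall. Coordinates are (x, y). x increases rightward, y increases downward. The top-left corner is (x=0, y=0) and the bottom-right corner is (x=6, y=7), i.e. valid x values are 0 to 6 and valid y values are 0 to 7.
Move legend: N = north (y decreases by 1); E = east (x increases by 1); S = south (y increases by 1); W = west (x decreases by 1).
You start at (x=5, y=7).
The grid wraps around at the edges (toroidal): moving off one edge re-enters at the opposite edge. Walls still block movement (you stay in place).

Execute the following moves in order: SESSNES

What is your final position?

Start: (x=5, y=7)
  S (south): (x=5, y=7) -> (x=5, y=0)
  E (east): blocked, stay at (x=5, y=0)
  S (south): blocked, stay at (x=5, y=0)
  S (south): blocked, stay at (x=5, y=0)
  N (north): (x=5, y=0) -> (x=5, y=7)
  E (east): (x=5, y=7) -> (x=6, y=7)
  S (south): blocked, stay at (x=6, y=7)
Final: (x=6, y=7)

Answer: Final position: (x=6, y=7)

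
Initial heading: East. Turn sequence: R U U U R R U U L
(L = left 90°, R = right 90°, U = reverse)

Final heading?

Start: East
  R (right (90° clockwise)) -> South
  U (U-turn (180°)) -> North
  U (U-turn (180°)) -> South
  U (U-turn (180°)) -> North
  R (right (90° clockwise)) -> East
  R (right (90° clockwise)) -> South
  U (U-turn (180°)) -> North
  U (U-turn (180°)) -> South
  L (left (90° counter-clockwise)) -> East
Final: East

Answer: Final heading: East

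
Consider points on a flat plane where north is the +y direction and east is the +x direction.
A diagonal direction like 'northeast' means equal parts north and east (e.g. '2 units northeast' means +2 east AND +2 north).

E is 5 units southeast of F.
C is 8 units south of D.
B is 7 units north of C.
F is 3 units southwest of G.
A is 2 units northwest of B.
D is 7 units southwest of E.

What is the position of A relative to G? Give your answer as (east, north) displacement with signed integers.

Place G at the origin (east=0, north=0).
  F is 3 units southwest of G: delta (east=-3, north=-3); F at (east=-3, north=-3).
  E is 5 units southeast of F: delta (east=+5, north=-5); E at (east=2, north=-8).
  D is 7 units southwest of E: delta (east=-7, north=-7); D at (east=-5, north=-15).
  C is 8 units south of D: delta (east=+0, north=-8); C at (east=-5, north=-23).
  B is 7 units north of C: delta (east=+0, north=+7); B at (east=-5, north=-16).
  A is 2 units northwest of B: delta (east=-2, north=+2); A at (east=-7, north=-14).
Therefore A relative to G: (east=-7, north=-14).

Answer: A is at (east=-7, north=-14) relative to G.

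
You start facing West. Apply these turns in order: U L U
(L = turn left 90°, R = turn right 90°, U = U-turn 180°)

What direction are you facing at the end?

Answer: Final heading: South

Derivation:
Start: West
  U (U-turn (180°)) -> East
  L (left (90° counter-clockwise)) -> North
  U (U-turn (180°)) -> South
Final: South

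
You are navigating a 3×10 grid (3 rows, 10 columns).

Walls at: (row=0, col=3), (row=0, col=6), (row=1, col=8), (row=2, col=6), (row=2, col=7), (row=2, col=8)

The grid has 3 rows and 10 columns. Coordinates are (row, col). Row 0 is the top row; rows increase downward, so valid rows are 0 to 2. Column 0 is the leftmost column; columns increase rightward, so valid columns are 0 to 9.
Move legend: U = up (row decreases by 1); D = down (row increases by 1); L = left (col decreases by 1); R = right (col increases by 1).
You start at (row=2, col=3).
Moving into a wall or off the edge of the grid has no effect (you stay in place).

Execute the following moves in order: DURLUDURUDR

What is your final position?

Start: (row=2, col=3)
  D (down): blocked, stay at (row=2, col=3)
  U (up): (row=2, col=3) -> (row=1, col=3)
  R (right): (row=1, col=3) -> (row=1, col=4)
  L (left): (row=1, col=4) -> (row=1, col=3)
  U (up): blocked, stay at (row=1, col=3)
  D (down): (row=1, col=3) -> (row=2, col=3)
  U (up): (row=2, col=3) -> (row=1, col=3)
  R (right): (row=1, col=3) -> (row=1, col=4)
  U (up): (row=1, col=4) -> (row=0, col=4)
  D (down): (row=0, col=4) -> (row=1, col=4)
  R (right): (row=1, col=4) -> (row=1, col=5)
Final: (row=1, col=5)

Answer: Final position: (row=1, col=5)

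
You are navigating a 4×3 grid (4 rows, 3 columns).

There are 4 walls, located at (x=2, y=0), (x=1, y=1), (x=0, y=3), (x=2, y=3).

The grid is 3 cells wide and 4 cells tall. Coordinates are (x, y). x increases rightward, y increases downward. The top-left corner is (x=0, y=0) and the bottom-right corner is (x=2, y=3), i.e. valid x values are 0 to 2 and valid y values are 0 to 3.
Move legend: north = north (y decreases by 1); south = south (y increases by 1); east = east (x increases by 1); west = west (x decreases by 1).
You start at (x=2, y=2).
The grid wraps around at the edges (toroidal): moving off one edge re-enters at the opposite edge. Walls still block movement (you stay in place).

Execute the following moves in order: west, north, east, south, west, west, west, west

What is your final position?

Answer: Final position: (x=1, y=2)

Derivation:
Start: (x=2, y=2)
  west (west): (x=2, y=2) -> (x=1, y=2)
  north (north): blocked, stay at (x=1, y=2)
  east (east): (x=1, y=2) -> (x=2, y=2)
  south (south): blocked, stay at (x=2, y=2)
  west (west): (x=2, y=2) -> (x=1, y=2)
  west (west): (x=1, y=2) -> (x=0, y=2)
  west (west): (x=0, y=2) -> (x=2, y=2)
  west (west): (x=2, y=2) -> (x=1, y=2)
Final: (x=1, y=2)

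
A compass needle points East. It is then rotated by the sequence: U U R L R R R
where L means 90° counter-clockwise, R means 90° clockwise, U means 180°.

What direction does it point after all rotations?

Answer: Final heading: North

Derivation:
Start: East
  U (U-turn (180°)) -> West
  U (U-turn (180°)) -> East
  R (right (90° clockwise)) -> South
  L (left (90° counter-clockwise)) -> East
  R (right (90° clockwise)) -> South
  R (right (90° clockwise)) -> West
  R (right (90° clockwise)) -> North
Final: North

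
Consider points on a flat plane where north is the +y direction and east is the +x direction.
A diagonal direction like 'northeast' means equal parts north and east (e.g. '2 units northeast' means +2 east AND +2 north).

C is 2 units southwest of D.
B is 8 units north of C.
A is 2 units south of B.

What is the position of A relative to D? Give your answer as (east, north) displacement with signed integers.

Answer: A is at (east=-2, north=4) relative to D.

Derivation:
Place D at the origin (east=0, north=0).
  C is 2 units southwest of D: delta (east=-2, north=-2); C at (east=-2, north=-2).
  B is 8 units north of C: delta (east=+0, north=+8); B at (east=-2, north=6).
  A is 2 units south of B: delta (east=+0, north=-2); A at (east=-2, north=4).
Therefore A relative to D: (east=-2, north=4).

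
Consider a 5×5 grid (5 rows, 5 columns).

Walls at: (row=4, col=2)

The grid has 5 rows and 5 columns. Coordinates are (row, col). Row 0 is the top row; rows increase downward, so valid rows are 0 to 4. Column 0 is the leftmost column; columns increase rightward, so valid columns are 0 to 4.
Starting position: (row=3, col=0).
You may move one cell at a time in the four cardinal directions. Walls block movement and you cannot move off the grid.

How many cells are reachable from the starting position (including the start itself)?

BFS flood-fill from (row=3, col=0):
  Distance 0: (row=3, col=0)
  Distance 1: (row=2, col=0), (row=3, col=1), (row=4, col=0)
  Distance 2: (row=1, col=0), (row=2, col=1), (row=3, col=2), (row=4, col=1)
  Distance 3: (row=0, col=0), (row=1, col=1), (row=2, col=2), (row=3, col=3)
  Distance 4: (row=0, col=1), (row=1, col=2), (row=2, col=3), (row=3, col=4), (row=4, col=3)
  Distance 5: (row=0, col=2), (row=1, col=3), (row=2, col=4), (row=4, col=4)
  Distance 6: (row=0, col=3), (row=1, col=4)
  Distance 7: (row=0, col=4)
Total reachable: 24 (grid has 24 open cells total)

Answer: Reachable cells: 24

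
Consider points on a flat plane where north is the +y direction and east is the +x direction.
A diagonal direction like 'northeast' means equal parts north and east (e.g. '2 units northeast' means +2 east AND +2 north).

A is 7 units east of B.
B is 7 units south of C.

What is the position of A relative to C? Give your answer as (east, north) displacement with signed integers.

Place C at the origin (east=0, north=0).
  B is 7 units south of C: delta (east=+0, north=-7); B at (east=0, north=-7).
  A is 7 units east of B: delta (east=+7, north=+0); A at (east=7, north=-7).
Therefore A relative to C: (east=7, north=-7).

Answer: A is at (east=7, north=-7) relative to C.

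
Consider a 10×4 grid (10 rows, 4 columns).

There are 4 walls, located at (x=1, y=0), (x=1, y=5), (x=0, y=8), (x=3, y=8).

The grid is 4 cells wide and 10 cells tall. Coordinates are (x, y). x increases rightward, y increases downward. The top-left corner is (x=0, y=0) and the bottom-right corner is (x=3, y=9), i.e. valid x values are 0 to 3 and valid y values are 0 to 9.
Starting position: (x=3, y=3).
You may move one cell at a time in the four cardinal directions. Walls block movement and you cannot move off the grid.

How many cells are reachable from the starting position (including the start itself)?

Answer: Reachable cells: 36

Derivation:
BFS flood-fill from (x=3, y=3):
  Distance 0: (x=3, y=3)
  Distance 1: (x=3, y=2), (x=2, y=3), (x=3, y=4)
  Distance 2: (x=3, y=1), (x=2, y=2), (x=1, y=3), (x=2, y=4), (x=3, y=5)
  Distance 3: (x=3, y=0), (x=2, y=1), (x=1, y=2), (x=0, y=3), (x=1, y=4), (x=2, y=5), (x=3, y=6)
  Distance 4: (x=2, y=0), (x=1, y=1), (x=0, y=2), (x=0, y=4), (x=2, y=6), (x=3, y=7)
  Distance 5: (x=0, y=1), (x=0, y=5), (x=1, y=6), (x=2, y=7)
  Distance 6: (x=0, y=0), (x=0, y=6), (x=1, y=7), (x=2, y=8)
  Distance 7: (x=0, y=7), (x=1, y=8), (x=2, y=9)
  Distance 8: (x=1, y=9), (x=3, y=9)
  Distance 9: (x=0, y=9)
Total reachable: 36 (grid has 36 open cells total)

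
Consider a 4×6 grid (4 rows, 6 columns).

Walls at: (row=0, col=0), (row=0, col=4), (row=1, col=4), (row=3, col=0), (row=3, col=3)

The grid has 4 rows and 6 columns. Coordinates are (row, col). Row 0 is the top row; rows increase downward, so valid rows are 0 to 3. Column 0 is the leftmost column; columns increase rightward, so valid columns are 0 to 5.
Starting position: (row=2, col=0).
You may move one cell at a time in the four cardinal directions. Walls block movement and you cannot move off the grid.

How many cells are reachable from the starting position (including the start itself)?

Answer: Reachable cells: 19

Derivation:
BFS flood-fill from (row=2, col=0):
  Distance 0: (row=2, col=0)
  Distance 1: (row=1, col=0), (row=2, col=1)
  Distance 2: (row=1, col=1), (row=2, col=2), (row=3, col=1)
  Distance 3: (row=0, col=1), (row=1, col=2), (row=2, col=3), (row=3, col=2)
  Distance 4: (row=0, col=2), (row=1, col=3), (row=2, col=4)
  Distance 5: (row=0, col=3), (row=2, col=5), (row=3, col=4)
  Distance 6: (row=1, col=5), (row=3, col=5)
  Distance 7: (row=0, col=5)
Total reachable: 19 (grid has 19 open cells total)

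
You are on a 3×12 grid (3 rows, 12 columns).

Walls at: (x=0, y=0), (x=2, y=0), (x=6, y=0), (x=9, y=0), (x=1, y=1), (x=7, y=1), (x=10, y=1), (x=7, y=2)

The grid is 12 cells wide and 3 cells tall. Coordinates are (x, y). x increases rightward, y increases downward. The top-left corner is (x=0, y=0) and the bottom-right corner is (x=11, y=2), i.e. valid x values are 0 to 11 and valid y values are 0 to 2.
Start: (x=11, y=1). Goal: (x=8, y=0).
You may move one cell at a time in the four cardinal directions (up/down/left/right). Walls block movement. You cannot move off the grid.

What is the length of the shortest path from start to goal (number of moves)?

BFS from (x=11, y=1) until reaching (x=8, y=0):
  Distance 0: (x=11, y=1)
  Distance 1: (x=11, y=0), (x=11, y=2)
  Distance 2: (x=10, y=0), (x=10, y=2)
  Distance 3: (x=9, y=2)
  Distance 4: (x=9, y=1), (x=8, y=2)
  Distance 5: (x=8, y=1)
  Distance 6: (x=8, y=0)  <- goal reached here
One shortest path (6 moves): (x=11, y=1) -> (x=11, y=2) -> (x=10, y=2) -> (x=9, y=2) -> (x=8, y=2) -> (x=8, y=1) -> (x=8, y=0)

Answer: Shortest path length: 6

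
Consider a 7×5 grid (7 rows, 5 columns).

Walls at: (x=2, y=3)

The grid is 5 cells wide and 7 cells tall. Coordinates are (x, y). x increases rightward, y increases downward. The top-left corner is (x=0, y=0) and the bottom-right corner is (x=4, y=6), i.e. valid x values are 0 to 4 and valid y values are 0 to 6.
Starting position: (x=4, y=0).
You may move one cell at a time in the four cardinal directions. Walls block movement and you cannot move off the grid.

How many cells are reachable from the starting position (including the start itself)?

BFS flood-fill from (x=4, y=0):
  Distance 0: (x=4, y=0)
  Distance 1: (x=3, y=0), (x=4, y=1)
  Distance 2: (x=2, y=0), (x=3, y=1), (x=4, y=2)
  Distance 3: (x=1, y=0), (x=2, y=1), (x=3, y=2), (x=4, y=3)
  Distance 4: (x=0, y=0), (x=1, y=1), (x=2, y=2), (x=3, y=3), (x=4, y=4)
  Distance 5: (x=0, y=1), (x=1, y=2), (x=3, y=4), (x=4, y=5)
  Distance 6: (x=0, y=2), (x=1, y=3), (x=2, y=4), (x=3, y=5), (x=4, y=6)
  Distance 7: (x=0, y=3), (x=1, y=4), (x=2, y=5), (x=3, y=6)
  Distance 8: (x=0, y=4), (x=1, y=5), (x=2, y=6)
  Distance 9: (x=0, y=5), (x=1, y=6)
  Distance 10: (x=0, y=6)
Total reachable: 34 (grid has 34 open cells total)

Answer: Reachable cells: 34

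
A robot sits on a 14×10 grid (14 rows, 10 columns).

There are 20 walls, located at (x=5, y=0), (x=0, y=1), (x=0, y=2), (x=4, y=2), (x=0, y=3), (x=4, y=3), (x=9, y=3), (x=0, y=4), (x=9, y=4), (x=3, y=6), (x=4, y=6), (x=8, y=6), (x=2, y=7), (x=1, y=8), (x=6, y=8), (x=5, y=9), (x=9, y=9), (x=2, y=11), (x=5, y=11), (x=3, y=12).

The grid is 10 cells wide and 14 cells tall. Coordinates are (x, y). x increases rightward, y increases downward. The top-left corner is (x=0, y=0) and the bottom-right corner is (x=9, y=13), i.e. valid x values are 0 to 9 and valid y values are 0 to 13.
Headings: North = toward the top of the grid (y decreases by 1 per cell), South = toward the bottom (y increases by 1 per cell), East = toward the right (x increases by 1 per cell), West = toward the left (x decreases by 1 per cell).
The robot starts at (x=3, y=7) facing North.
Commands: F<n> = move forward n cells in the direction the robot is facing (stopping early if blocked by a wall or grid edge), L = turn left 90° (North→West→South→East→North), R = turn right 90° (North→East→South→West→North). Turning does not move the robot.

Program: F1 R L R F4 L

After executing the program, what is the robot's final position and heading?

Start: (x=3, y=7), facing North
  F1: move forward 0/1 (blocked), now at (x=3, y=7)
  R: turn right, now facing East
  L: turn left, now facing North
  R: turn right, now facing East
  F4: move forward 4, now at (x=7, y=7)
  L: turn left, now facing North
Final: (x=7, y=7), facing North

Answer: Final position: (x=7, y=7), facing North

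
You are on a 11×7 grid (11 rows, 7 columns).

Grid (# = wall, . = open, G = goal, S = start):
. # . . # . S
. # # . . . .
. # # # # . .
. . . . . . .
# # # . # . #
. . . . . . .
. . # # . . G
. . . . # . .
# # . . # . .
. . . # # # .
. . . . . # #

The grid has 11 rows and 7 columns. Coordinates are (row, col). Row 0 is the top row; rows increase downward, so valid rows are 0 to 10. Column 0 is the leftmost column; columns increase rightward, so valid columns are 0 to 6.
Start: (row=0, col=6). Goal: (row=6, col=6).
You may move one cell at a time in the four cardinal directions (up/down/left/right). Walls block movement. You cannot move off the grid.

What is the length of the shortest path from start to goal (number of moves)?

BFS from (row=0, col=6) until reaching (row=6, col=6):
  Distance 0: (row=0, col=6)
  Distance 1: (row=0, col=5), (row=1, col=6)
  Distance 2: (row=1, col=5), (row=2, col=6)
  Distance 3: (row=1, col=4), (row=2, col=5), (row=3, col=6)
  Distance 4: (row=1, col=3), (row=3, col=5)
  Distance 5: (row=0, col=3), (row=3, col=4), (row=4, col=5)
  Distance 6: (row=0, col=2), (row=3, col=3), (row=5, col=5)
  Distance 7: (row=3, col=2), (row=4, col=3), (row=5, col=4), (row=5, col=6), (row=6, col=5)
  Distance 8: (row=3, col=1), (row=5, col=3), (row=6, col=4), (row=6, col=6), (row=7, col=5)  <- goal reached here
One shortest path (8 moves): (row=0, col=6) -> (row=0, col=5) -> (row=1, col=5) -> (row=2, col=5) -> (row=3, col=5) -> (row=4, col=5) -> (row=5, col=5) -> (row=5, col=6) -> (row=6, col=6)

Answer: Shortest path length: 8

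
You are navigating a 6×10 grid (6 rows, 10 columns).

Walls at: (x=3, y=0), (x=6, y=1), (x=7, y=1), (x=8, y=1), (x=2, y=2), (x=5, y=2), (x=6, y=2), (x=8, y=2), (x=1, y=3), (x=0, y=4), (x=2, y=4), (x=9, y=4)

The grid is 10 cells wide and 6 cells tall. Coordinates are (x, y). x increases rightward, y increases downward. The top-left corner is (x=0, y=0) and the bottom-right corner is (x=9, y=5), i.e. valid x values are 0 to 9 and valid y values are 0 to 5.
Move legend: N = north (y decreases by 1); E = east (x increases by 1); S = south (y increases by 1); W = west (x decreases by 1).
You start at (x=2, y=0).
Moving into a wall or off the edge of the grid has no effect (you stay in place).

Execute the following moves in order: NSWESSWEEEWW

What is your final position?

Start: (x=2, y=0)
  N (north): blocked, stay at (x=2, y=0)
  S (south): (x=2, y=0) -> (x=2, y=1)
  W (west): (x=2, y=1) -> (x=1, y=1)
  E (east): (x=1, y=1) -> (x=2, y=1)
  S (south): blocked, stay at (x=2, y=1)
  S (south): blocked, stay at (x=2, y=1)
  W (west): (x=2, y=1) -> (x=1, y=1)
  E (east): (x=1, y=1) -> (x=2, y=1)
  E (east): (x=2, y=1) -> (x=3, y=1)
  E (east): (x=3, y=1) -> (x=4, y=1)
  W (west): (x=4, y=1) -> (x=3, y=1)
  W (west): (x=3, y=1) -> (x=2, y=1)
Final: (x=2, y=1)

Answer: Final position: (x=2, y=1)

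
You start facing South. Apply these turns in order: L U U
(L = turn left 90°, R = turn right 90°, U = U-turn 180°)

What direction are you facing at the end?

Start: South
  L (left (90° counter-clockwise)) -> East
  U (U-turn (180°)) -> West
  U (U-turn (180°)) -> East
Final: East

Answer: Final heading: East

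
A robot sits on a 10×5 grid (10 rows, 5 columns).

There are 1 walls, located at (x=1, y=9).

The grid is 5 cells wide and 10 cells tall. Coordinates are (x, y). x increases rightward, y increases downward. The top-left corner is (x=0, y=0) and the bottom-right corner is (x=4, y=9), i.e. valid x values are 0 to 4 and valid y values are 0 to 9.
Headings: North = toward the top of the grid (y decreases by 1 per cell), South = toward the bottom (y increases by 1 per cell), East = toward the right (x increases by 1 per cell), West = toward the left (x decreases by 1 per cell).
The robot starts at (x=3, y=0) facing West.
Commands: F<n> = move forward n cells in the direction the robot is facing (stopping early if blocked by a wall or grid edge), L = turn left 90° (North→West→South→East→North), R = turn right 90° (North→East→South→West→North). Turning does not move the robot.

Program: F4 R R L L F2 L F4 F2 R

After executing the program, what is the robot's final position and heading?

Start: (x=3, y=0), facing West
  F4: move forward 3/4 (blocked), now at (x=0, y=0)
  R: turn right, now facing North
  R: turn right, now facing East
  L: turn left, now facing North
  L: turn left, now facing West
  F2: move forward 0/2 (blocked), now at (x=0, y=0)
  L: turn left, now facing South
  F4: move forward 4, now at (x=0, y=4)
  F2: move forward 2, now at (x=0, y=6)
  R: turn right, now facing West
Final: (x=0, y=6), facing West

Answer: Final position: (x=0, y=6), facing West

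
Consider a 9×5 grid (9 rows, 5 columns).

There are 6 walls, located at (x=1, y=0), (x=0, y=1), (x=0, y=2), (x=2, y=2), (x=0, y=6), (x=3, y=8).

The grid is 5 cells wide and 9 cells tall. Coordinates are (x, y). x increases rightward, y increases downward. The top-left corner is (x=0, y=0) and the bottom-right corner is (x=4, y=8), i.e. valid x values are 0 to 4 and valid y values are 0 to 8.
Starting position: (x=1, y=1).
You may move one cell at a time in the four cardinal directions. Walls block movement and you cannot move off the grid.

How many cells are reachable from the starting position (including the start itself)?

Answer: Reachable cells: 38

Derivation:
BFS flood-fill from (x=1, y=1):
  Distance 0: (x=1, y=1)
  Distance 1: (x=2, y=1), (x=1, y=2)
  Distance 2: (x=2, y=0), (x=3, y=1), (x=1, y=3)
  Distance 3: (x=3, y=0), (x=4, y=1), (x=3, y=2), (x=0, y=3), (x=2, y=3), (x=1, y=4)
  Distance 4: (x=4, y=0), (x=4, y=2), (x=3, y=3), (x=0, y=4), (x=2, y=4), (x=1, y=5)
  Distance 5: (x=4, y=3), (x=3, y=4), (x=0, y=5), (x=2, y=5), (x=1, y=6)
  Distance 6: (x=4, y=4), (x=3, y=5), (x=2, y=6), (x=1, y=7)
  Distance 7: (x=4, y=5), (x=3, y=6), (x=0, y=7), (x=2, y=7), (x=1, y=8)
  Distance 8: (x=4, y=6), (x=3, y=7), (x=0, y=8), (x=2, y=8)
  Distance 9: (x=4, y=7)
  Distance 10: (x=4, y=8)
Total reachable: 38 (grid has 39 open cells total)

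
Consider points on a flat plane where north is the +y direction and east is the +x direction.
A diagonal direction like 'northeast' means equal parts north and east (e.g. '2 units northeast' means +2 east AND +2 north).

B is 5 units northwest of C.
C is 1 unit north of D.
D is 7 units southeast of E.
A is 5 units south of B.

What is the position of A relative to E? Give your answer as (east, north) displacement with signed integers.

Place E at the origin (east=0, north=0).
  D is 7 units southeast of E: delta (east=+7, north=-7); D at (east=7, north=-7).
  C is 1 unit north of D: delta (east=+0, north=+1); C at (east=7, north=-6).
  B is 5 units northwest of C: delta (east=-5, north=+5); B at (east=2, north=-1).
  A is 5 units south of B: delta (east=+0, north=-5); A at (east=2, north=-6).
Therefore A relative to E: (east=2, north=-6).

Answer: A is at (east=2, north=-6) relative to E.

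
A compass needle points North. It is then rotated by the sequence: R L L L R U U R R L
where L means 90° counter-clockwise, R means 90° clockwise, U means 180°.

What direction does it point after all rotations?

Answer: Final heading: North

Derivation:
Start: North
  R (right (90° clockwise)) -> East
  L (left (90° counter-clockwise)) -> North
  L (left (90° counter-clockwise)) -> West
  L (left (90° counter-clockwise)) -> South
  R (right (90° clockwise)) -> West
  U (U-turn (180°)) -> East
  U (U-turn (180°)) -> West
  R (right (90° clockwise)) -> North
  R (right (90° clockwise)) -> East
  L (left (90° counter-clockwise)) -> North
Final: North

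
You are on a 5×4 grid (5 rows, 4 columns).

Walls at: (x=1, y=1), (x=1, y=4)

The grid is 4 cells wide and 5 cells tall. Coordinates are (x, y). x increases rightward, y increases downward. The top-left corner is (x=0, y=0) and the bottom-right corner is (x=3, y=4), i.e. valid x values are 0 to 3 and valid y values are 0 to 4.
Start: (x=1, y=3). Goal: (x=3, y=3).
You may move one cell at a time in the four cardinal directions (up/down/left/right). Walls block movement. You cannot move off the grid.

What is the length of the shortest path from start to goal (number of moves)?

BFS from (x=1, y=3) until reaching (x=3, y=3):
  Distance 0: (x=1, y=3)
  Distance 1: (x=1, y=2), (x=0, y=3), (x=2, y=3)
  Distance 2: (x=0, y=2), (x=2, y=2), (x=3, y=3), (x=0, y=4), (x=2, y=4)  <- goal reached here
One shortest path (2 moves): (x=1, y=3) -> (x=2, y=3) -> (x=3, y=3)

Answer: Shortest path length: 2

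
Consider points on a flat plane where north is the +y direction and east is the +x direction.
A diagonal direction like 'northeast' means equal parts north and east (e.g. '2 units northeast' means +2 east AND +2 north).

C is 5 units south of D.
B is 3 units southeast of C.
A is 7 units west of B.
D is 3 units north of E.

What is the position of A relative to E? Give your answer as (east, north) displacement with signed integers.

Place E at the origin (east=0, north=0).
  D is 3 units north of E: delta (east=+0, north=+3); D at (east=0, north=3).
  C is 5 units south of D: delta (east=+0, north=-5); C at (east=0, north=-2).
  B is 3 units southeast of C: delta (east=+3, north=-3); B at (east=3, north=-5).
  A is 7 units west of B: delta (east=-7, north=+0); A at (east=-4, north=-5).
Therefore A relative to E: (east=-4, north=-5).

Answer: A is at (east=-4, north=-5) relative to E.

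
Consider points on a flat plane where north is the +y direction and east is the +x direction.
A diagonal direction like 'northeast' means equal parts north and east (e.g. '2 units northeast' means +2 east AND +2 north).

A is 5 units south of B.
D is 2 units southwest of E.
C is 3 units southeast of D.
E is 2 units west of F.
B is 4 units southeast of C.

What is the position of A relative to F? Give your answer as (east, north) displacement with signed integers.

Place F at the origin (east=0, north=0).
  E is 2 units west of F: delta (east=-2, north=+0); E at (east=-2, north=0).
  D is 2 units southwest of E: delta (east=-2, north=-2); D at (east=-4, north=-2).
  C is 3 units southeast of D: delta (east=+3, north=-3); C at (east=-1, north=-5).
  B is 4 units southeast of C: delta (east=+4, north=-4); B at (east=3, north=-9).
  A is 5 units south of B: delta (east=+0, north=-5); A at (east=3, north=-14).
Therefore A relative to F: (east=3, north=-14).

Answer: A is at (east=3, north=-14) relative to F.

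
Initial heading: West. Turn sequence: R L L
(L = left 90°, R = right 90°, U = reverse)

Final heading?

Answer: Final heading: South

Derivation:
Start: West
  R (right (90° clockwise)) -> North
  L (left (90° counter-clockwise)) -> West
  L (left (90° counter-clockwise)) -> South
Final: South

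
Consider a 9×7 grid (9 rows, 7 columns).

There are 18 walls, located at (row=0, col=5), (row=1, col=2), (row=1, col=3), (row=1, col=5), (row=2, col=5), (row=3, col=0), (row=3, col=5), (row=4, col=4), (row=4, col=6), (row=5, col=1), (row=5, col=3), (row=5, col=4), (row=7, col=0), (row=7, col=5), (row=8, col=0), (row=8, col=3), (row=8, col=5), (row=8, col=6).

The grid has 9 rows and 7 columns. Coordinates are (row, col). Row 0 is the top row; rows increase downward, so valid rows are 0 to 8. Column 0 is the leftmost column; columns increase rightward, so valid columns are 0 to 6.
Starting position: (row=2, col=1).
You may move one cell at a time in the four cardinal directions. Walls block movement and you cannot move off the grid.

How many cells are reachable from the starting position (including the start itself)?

Answer: Reachable cells: 41

Derivation:
BFS flood-fill from (row=2, col=1):
  Distance 0: (row=2, col=1)
  Distance 1: (row=1, col=1), (row=2, col=0), (row=2, col=2), (row=3, col=1)
  Distance 2: (row=0, col=1), (row=1, col=0), (row=2, col=3), (row=3, col=2), (row=4, col=1)
  Distance 3: (row=0, col=0), (row=0, col=2), (row=2, col=4), (row=3, col=3), (row=4, col=0), (row=4, col=2)
  Distance 4: (row=0, col=3), (row=1, col=4), (row=3, col=4), (row=4, col=3), (row=5, col=0), (row=5, col=2)
  Distance 5: (row=0, col=4), (row=6, col=0), (row=6, col=2)
  Distance 6: (row=6, col=1), (row=6, col=3), (row=7, col=2)
  Distance 7: (row=6, col=4), (row=7, col=1), (row=7, col=3), (row=8, col=2)
  Distance 8: (row=6, col=5), (row=7, col=4), (row=8, col=1)
  Distance 9: (row=5, col=5), (row=6, col=6), (row=8, col=4)
  Distance 10: (row=4, col=5), (row=5, col=6), (row=7, col=6)
Total reachable: 41 (grid has 45 open cells total)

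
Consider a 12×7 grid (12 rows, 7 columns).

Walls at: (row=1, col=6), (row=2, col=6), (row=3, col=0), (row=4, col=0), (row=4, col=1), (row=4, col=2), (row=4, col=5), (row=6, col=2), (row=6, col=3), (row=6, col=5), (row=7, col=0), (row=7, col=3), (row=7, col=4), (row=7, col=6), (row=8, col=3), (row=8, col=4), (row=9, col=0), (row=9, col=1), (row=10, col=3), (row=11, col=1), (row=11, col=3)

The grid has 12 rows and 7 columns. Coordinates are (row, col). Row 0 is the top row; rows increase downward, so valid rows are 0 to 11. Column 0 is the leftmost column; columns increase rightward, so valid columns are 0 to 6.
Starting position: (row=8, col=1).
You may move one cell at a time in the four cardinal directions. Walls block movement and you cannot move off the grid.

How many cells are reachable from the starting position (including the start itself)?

BFS flood-fill from (row=8, col=1):
  Distance 0: (row=8, col=1)
  Distance 1: (row=7, col=1), (row=8, col=0), (row=8, col=2)
  Distance 2: (row=6, col=1), (row=7, col=2), (row=9, col=2)
  Distance 3: (row=5, col=1), (row=6, col=0), (row=9, col=3), (row=10, col=2)
  Distance 4: (row=5, col=0), (row=5, col=2), (row=9, col=4), (row=10, col=1), (row=11, col=2)
  Distance 5: (row=5, col=3), (row=9, col=5), (row=10, col=0), (row=10, col=4)
  Distance 6: (row=4, col=3), (row=5, col=4), (row=8, col=5), (row=9, col=6), (row=10, col=5), (row=11, col=0), (row=11, col=4)
  Distance 7: (row=3, col=3), (row=4, col=4), (row=5, col=5), (row=6, col=4), (row=7, col=5), (row=8, col=6), (row=10, col=6), (row=11, col=5)
  Distance 8: (row=2, col=3), (row=3, col=2), (row=3, col=4), (row=5, col=6), (row=11, col=6)
  Distance 9: (row=1, col=3), (row=2, col=2), (row=2, col=4), (row=3, col=1), (row=3, col=5), (row=4, col=6), (row=6, col=6)
  Distance 10: (row=0, col=3), (row=1, col=2), (row=1, col=4), (row=2, col=1), (row=2, col=5), (row=3, col=6)
  Distance 11: (row=0, col=2), (row=0, col=4), (row=1, col=1), (row=1, col=5), (row=2, col=0)
  Distance 12: (row=0, col=1), (row=0, col=5), (row=1, col=0)
  Distance 13: (row=0, col=0), (row=0, col=6)
Total reachable: 63 (grid has 63 open cells total)

Answer: Reachable cells: 63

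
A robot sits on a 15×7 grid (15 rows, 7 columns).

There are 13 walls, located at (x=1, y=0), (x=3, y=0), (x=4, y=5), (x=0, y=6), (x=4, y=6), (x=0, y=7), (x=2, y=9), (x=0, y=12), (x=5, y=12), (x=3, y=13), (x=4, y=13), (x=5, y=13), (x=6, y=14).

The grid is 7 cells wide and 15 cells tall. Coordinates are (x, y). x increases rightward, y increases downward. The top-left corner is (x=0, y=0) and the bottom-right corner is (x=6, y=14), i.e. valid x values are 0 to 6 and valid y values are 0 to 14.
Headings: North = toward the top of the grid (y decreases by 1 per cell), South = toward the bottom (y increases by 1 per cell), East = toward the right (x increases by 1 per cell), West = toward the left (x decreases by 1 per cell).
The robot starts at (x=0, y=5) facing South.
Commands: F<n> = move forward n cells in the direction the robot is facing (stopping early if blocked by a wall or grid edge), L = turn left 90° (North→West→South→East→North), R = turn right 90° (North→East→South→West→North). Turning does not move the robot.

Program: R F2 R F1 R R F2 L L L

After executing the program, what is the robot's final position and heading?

Answer: Final position: (x=0, y=5), facing West

Derivation:
Start: (x=0, y=5), facing South
  R: turn right, now facing West
  F2: move forward 0/2 (blocked), now at (x=0, y=5)
  R: turn right, now facing North
  F1: move forward 1, now at (x=0, y=4)
  R: turn right, now facing East
  R: turn right, now facing South
  F2: move forward 1/2 (blocked), now at (x=0, y=5)
  L: turn left, now facing East
  L: turn left, now facing North
  L: turn left, now facing West
Final: (x=0, y=5), facing West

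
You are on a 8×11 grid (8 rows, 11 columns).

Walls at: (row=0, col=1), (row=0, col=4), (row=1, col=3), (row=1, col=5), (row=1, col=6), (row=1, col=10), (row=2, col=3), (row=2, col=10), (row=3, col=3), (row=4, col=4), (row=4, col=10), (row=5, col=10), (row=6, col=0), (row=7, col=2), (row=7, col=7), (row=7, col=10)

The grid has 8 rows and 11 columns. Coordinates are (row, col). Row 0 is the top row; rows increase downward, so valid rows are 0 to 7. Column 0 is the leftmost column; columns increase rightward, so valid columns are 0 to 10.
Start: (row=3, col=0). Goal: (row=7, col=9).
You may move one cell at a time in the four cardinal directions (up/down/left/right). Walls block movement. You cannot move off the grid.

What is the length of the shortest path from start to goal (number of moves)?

Answer: Shortest path length: 13

Derivation:
BFS from (row=3, col=0) until reaching (row=7, col=9):
  Distance 0: (row=3, col=0)
  Distance 1: (row=2, col=0), (row=3, col=1), (row=4, col=0)
  Distance 2: (row=1, col=0), (row=2, col=1), (row=3, col=2), (row=4, col=1), (row=5, col=0)
  Distance 3: (row=0, col=0), (row=1, col=1), (row=2, col=2), (row=4, col=2), (row=5, col=1)
  Distance 4: (row=1, col=2), (row=4, col=3), (row=5, col=2), (row=6, col=1)
  Distance 5: (row=0, col=2), (row=5, col=3), (row=6, col=2), (row=7, col=1)
  Distance 6: (row=0, col=3), (row=5, col=4), (row=6, col=3), (row=7, col=0)
  Distance 7: (row=5, col=5), (row=6, col=4), (row=7, col=3)
  Distance 8: (row=4, col=5), (row=5, col=6), (row=6, col=5), (row=7, col=4)
  Distance 9: (row=3, col=5), (row=4, col=6), (row=5, col=7), (row=6, col=6), (row=7, col=5)
  Distance 10: (row=2, col=5), (row=3, col=4), (row=3, col=6), (row=4, col=7), (row=5, col=8), (row=6, col=7), (row=7, col=6)
  Distance 11: (row=2, col=4), (row=2, col=6), (row=3, col=7), (row=4, col=8), (row=5, col=9), (row=6, col=8)
  Distance 12: (row=1, col=4), (row=2, col=7), (row=3, col=8), (row=4, col=9), (row=6, col=9), (row=7, col=8)
  Distance 13: (row=1, col=7), (row=2, col=8), (row=3, col=9), (row=6, col=10), (row=7, col=9)  <- goal reached here
One shortest path (13 moves): (row=3, col=0) -> (row=3, col=1) -> (row=3, col=2) -> (row=4, col=2) -> (row=4, col=3) -> (row=5, col=3) -> (row=5, col=4) -> (row=5, col=5) -> (row=5, col=6) -> (row=5, col=7) -> (row=5, col=8) -> (row=5, col=9) -> (row=6, col=9) -> (row=7, col=9)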